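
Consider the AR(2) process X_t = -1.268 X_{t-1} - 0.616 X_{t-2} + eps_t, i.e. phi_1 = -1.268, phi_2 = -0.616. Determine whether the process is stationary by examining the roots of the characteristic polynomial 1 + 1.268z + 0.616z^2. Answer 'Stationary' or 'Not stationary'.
\text{Stationary}

The AR(p) characteristic polynomial is P(z) = 1 + 1.268z + 0.616z^2.
Stationarity requires all roots to lie outside the unit circle, i.e. |z| > 1 for every root.
Set 1 + (1.268) z + (0.616) z^2 = 0, i.e. a z^2 + b z + c = 0 with a = 0.616, b = 1.268, c = 1.
Discriminant D = b^2 - 4ac = (1.268)^2 - 4*(0.616)*1 = 1.607824 - (2.464) = -0.856176.
D < 0, so the roots are the complex-conjugate pair z = (-b +/- i sqrt(-D)) / (2a) = -1.0292 +/- 0.7511i.
For a conjugate pair |z|^2 = z * conj(z) = (product of roots) = c/a = 1/(0.616) = 1.623377, so |z| = sqrt(1.623377) = 1.2741 for both roots.
Moduli of all roots: 1.2741, 1.2741.
All moduli strictly greater than 1? Yes.
Verdict: Stationary.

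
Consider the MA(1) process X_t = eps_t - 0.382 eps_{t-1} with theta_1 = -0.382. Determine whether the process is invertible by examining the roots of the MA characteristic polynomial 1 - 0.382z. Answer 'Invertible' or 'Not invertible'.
\text{Invertible}

The MA(q) characteristic polynomial is P(z) = 1 - 0.382z.
Invertibility requires all roots to lie outside the unit circle, i.e. |z| > 1 for every root.
This is linear in z: 1 + (-0.382) z = 0  =>  z = -1/(-0.382) = 2.617801,  |z| = 2.617801.
Moduli of all roots: 2.6178.
All moduli strictly greater than 1? Yes.
Verdict: Invertible.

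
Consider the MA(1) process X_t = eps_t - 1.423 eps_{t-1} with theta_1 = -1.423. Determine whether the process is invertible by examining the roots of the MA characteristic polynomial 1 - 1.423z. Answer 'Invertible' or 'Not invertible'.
\text{Not invertible}

The MA(q) characteristic polynomial is P(z) = 1 - 1.423z.
Invertibility requires all roots to lie outside the unit circle, i.e. |z| > 1 for every root.
This is linear in z: 1 + (-1.423) z = 0  =>  z = -1/(-1.423) = 0.702741,  |z| = 0.702741.
Moduli of all roots: 0.7027.
All moduli strictly greater than 1? No.
Verdict: Not invertible.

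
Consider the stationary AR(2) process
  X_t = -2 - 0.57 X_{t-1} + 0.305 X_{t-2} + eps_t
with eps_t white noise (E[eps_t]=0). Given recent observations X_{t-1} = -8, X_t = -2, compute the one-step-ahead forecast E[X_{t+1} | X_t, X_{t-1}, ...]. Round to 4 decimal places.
E[X_{t+1} \mid \mathcal F_t] = -3.3000

For an AR(p) model X_t = c + sum_i phi_i X_{t-i} + eps_t, the
one-step-ahead conditional mean is
  E[X_{t+1} | X_t, ...] = c + sum_i phi_i X_{t+1-i}.
Substitute known values:
  E[X_{t+1} | ...] = -2 + (-0.57) * (-2) + (0.305) * (-8)
                   = -3.3000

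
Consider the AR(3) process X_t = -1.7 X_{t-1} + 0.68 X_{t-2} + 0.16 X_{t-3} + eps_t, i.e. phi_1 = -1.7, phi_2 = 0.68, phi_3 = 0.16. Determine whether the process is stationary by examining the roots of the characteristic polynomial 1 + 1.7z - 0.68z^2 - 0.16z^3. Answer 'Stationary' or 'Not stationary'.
\text{Not stationary}

The AR(p) characteristic polynomial is P(z) = 1 + 1.7z - 0.68z^2 - 0.16z^3.
Stationarity requires all roots to lie outside the unit circle, i.e. |z| > 1 for every root.
Degree 3: look for a simple real root z0 first, then factor out (1 - z/z0) and solve the remaining quadratic.
Testing z0 = -0.5: P(-0.5) = 1 + (1.7)(-0.5) + (-0.68)(-0.5)^2 + (-0.16)(-0.5)^3
  = 1 + (-0.85) + (-0.17) + (0.02) = 0.  So z_0 = -0.5 is a root, |z_0| = 0.5.
Divide out the factor (1 + 2 z) = (1 - z/z0) (since 1/z0 = -2):
  P(z) = (1 + 2 z)(1 + (-0.3) z + (-0.08) z^2)
  [check: z-coef -0.3 - (-2) = 1.7; z^2-coef -0.08 - (-2)(-0.3) = -0.68; z^3-coef -(-2)(-0.08) = -0.16.]
Remaining roots from the quadratic factor 1 + (-0.3) z + (-0.08) z^2:
  Set 1 + (-0.3) z + (-0.08) z^2 = 0, i.e. a z^2 + b z + c = 0 with a = -0.08, b = -0.3, c = 1.
  Discriminant D = b^2 - 4ac = (-0.3)^2 - 4*(-0.08)*1 = 0.09 - (-0.32) = 0.41.
  D >= 0, so the roots are real: z = (-b +/- sqrt(D)) / (2a) = (0.3 +/- 0.640312) / (-0.16).
    z_1 = (0.3 + 0.640312) / (-0.16) = -5.877,   |z_1| = 5.877.
    z_2 = (0.3 - 0.640312) / (-0.16) = 2.127,   |z_2| = 2.127.
Moduli of all roots: 0.5000, 5.8770, 2.1270.
All moduli strictly greater than 1? No.
Verdict: Not stationary.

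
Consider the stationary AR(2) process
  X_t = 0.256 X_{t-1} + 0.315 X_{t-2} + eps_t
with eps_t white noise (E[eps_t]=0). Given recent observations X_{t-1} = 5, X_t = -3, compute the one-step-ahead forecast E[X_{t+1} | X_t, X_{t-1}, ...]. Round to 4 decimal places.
E[X_{t+1} \mid \mathcal F_t] = 0.8070

For an AR(p) model X_t = c + sum_i phi_i X_{t-i} + eps_t, the
one-step-ahead conditional mean is
  E[X_{t+1} | X_t, ...] = c + sum_i phi_i X_{t+1-i}.
Substitute known values:
  E[X_{t+1} | ...] = (0.256) * (-3) + (0.315) * (5)
                   = 0.8070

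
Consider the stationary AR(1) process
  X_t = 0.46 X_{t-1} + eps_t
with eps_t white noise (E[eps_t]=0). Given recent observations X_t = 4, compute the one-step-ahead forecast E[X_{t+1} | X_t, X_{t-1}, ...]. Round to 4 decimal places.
E[X_{t+1} \mid \mathcal F_t] = 1.8400

For an AR(p) model X_t = c + sum_i phi_i X_{t-i} + eps_t, the
one-step-ahead conditional mean is
  E[X_{t+1} | X_t, ...] = c + sum_i phi_i X_{t+1-i}.
Substitute known values:
  E[X_{t+1} | ...] = (0.46) * (4)
                   = 1.8400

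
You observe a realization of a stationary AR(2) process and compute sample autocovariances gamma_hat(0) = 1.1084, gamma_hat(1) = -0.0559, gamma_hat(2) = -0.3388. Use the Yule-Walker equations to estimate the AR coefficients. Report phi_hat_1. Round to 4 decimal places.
\hat\phi_{1} = -0.0660

The Yule-Walker equations for an AR(p) process read, in matrix form,
  Gamma_p phi = r_p,   with   (Gamma_p)_{ij} = gamma(|i - j|),
                       (r_p)_i = gamma(i),   i,j = 1..p.
Substitute the sample gammas (Toeplitz matrix and right-hand side of size 2):
  Gamma_p = [[1.1084, -0.0559], [-0.0559, 1.1084]]
  r_p     = [-0.0559, -0.3388]
Written out:
  1.1084 phi_1 - 0.0559 phi_2 = -0.0559
  -0.0559 phi_1 + 1.1084 phi_2 = -0.3388
Solve by Cramer's rule:
  det = gamma(0)^2 - gamma(1)^2 = (1.1084)^2 - (-0.0559)^2 = 1.22855056 - 0.00312481 = 1.22542575
  phi_hat_1 = [gamma(1) gamma(0) - gamma(1) gamma(2)] / det = [(-0.0559)(1.1084) - (-0.0559)(-0.3388)] / 1.22542575 = -0.08089848 / 1.22542575 = -0.066
  phi_hat_2 = [gamma(0) gamma(2) - gamma(1)^2] / det = [(1.1084)(-0.3388) - (-0.0559)^2] / 1.22542575 = -0.37865073 / 1.22542575 = -0.309
So phi_hat = [-0.0660, -0.3090].
Therefore phi_hat_1 = -0.0660.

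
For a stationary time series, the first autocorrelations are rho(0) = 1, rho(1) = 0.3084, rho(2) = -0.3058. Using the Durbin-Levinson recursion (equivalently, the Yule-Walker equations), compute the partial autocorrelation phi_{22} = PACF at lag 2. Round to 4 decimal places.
\phi_{22} = -0.4430

The PACF at lag k is phi_{kk}, the last component of the solution
to the Yule-Walker system G_k phi = r_k where
  (G_k)_{ij} = rho(|i - j|), (r_k)_i = rho(i), i,j = 1..k.
Equivalently, Durbin-Levinson gives phi_{kk} iteratively:
  phi_{11} = rho(1)
  phi_{kk} = [rho(k) - sum_{j=1..k-1} phi_{k-1,j} rho(k-j)]
            / [1 - sum_{j=1..k-1} phi_{k-1,j} rho(j)],
  phi_{k,j} = phi_{k-1,j} - phi_{kk} phi_{k-1,k-j},  j = 1..k-1.
Step k = 1:
  phi_11 = rho(1) = 0.3084.
Step k = 2:
  phi_22 = [rho(2) - phi_11 rho(1)] / [1 - phi_11 rho(1)] = [-0.3058 - (0.3084)(0.3084)] / [1 - (0.3084)(0.3084)]
         = -0.40091056 / 0.90488944 = -0.443.
Therefore phi_{22} = -0.4430.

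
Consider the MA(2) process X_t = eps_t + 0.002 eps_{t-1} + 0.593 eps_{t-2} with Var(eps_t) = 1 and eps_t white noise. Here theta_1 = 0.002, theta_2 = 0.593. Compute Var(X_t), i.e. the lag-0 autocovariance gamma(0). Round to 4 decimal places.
\gamma(0) = 1.3517

For an MA(q) process X_t = eps_t + sum_i theta_i eps_{t-i} with
Var(eps_t) = sigma^2, the variance is
  gamma(0) = sigma^2 * (1 + sum_i theta_i^2).
  sum_i theta_i^2 = (0.002)^2 + (0.593)^2 = 0.000004 + 0.351649 = 0.351653.
  gamma(0) = 1 * (1 + 0.351653) = 1 * 1.351653 = 1.351653, which rounds to 1.3517.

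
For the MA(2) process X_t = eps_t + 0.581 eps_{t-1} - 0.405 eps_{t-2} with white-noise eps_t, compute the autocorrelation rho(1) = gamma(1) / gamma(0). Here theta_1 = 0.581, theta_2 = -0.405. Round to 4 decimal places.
\rho(1) = 0.2302

For an MA(q) process with theta_0 = 1, the autocovariance is
  gamma(k) = sigma^2 * sum_{i=0..q-k} theta_i * theta_{i+k},
and rho(k) = gamma(k) / gamma(0). Sigma^2 cancels.
  numerator   = (1)*(0.581) + (0.581)*(-0.405) = 0.345695.
  denominator = (1)^2 + (0.581)^2 + (-0.405)^2 = 1.501586.
  rho(1) = 0.345695 / 1.501586 = 0.2302.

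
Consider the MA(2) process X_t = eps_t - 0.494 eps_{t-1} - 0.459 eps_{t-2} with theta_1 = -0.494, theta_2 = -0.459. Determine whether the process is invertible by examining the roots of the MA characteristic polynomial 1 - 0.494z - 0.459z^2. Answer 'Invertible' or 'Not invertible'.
\text{Invertible}

The MA(q) characteristic polynomial is P(z) = 1 - 0.494z - 0.459z^2.
Invertibility requires all roots to lie outside the unit circle, i.e. |z| > 1 for every root.
Set 1 + (-0.494) z + (-0.459) z^2 = 0, i.e. a z^2 + b z + c = 0 with a = -0.459, b = -0.494, c = 1.
Discriminant D = b^2 - 4ac = (-0.494)^2 - 4*(-0.459)*1 = 0.244036 - (-1.836) = 2.080036.
D >= 0, so the roots are real: z = (-b +/- sqrt(D)) / (2a) = (0.494 +/- 1.442233) / (-0.918).
  z_1 = (0.494 + 1.442233) / (-0.918) = -2.1092,   |z_1| = 2.1092.
  z_2 = (0.494 - 1.442233) / (-0.918) = 1.0329,   |z_2| = 1.0329.
Moduli of all roots: 2.1092, 1.0329.
All moduli strictly greater than 1? Yes.
Verdict: Invertible.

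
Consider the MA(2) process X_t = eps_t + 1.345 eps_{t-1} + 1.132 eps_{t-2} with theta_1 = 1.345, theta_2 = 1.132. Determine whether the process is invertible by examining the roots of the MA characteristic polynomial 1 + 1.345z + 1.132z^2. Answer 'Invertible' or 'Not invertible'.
\text{Not invertible}

The MA(q) characteristic polynomial is P(z) = 1 + 1.345z + 1.132z^2.
Invertibility requires all roots to lie outside the unit circle, i.e. |z| > 1 for every root.
Set 1 + (1.345) z + (1.132) z^2 = 0, i.e. a z^2 + b z + c = 0 with a = 1.132, b = 1.345, c = 1.
Discriminant D = b^2 - 4ac = (1.345)^2 - 4*(1.132)*1 = 1.809025 - (4.528) = -2.718975.
D < 0, so the roots are the complex-conjugate pair z = (-b +/- i sqrt(-D)) / (2a) = -0.5941 +/- 0.7283i.
For a conjugate pair |z|^2 = z * conj(z) = (product of roots) = c/a = 1/(1.132) = 0.883392, so |z| = sqrt(0.883392) = 0.9399 for both roots.
Moduli of all roots: 0.9399, 0.9399.
All moduli strictly greater than 1? No.
Verdict: Not invertible.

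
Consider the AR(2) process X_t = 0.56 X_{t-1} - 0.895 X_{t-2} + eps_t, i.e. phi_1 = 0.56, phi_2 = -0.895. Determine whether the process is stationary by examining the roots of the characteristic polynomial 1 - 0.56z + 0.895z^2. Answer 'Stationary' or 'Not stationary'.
\text{Stationary}

The AR(p) characteristic polynomial is P(z) = 1 - 0.56z + 0.895z^2.
Stationarity requires all roots to lie outside the unit circle, i.e. |z| > 1 for every root.
Set 1 + (-0.56) z + (0.895) z^2 = 0, i.e. a z^2 + b z + c = 0 with a = 0.895, b = -0.56, c = 1.
Discriminant D = b^2 - 4ac = (-0.56)^2 - 4*(0.895)*1 = 0.3136 - (3.58) = -3.2664.
D < 0, so the roots are the complex-conjugate pair z = (-b +/- i sqrt(-D)) / (2a) = 0.3128 +/- 1.0097i.
For a conjugate pair |z|^2 = z * conj(z) = (product of roots) = c/a = 1/(0.895) = 1.117318, so |z| = sqrt(1.117318) = 1.057 for both roots.
Moduli of all roots: 1.0570, 1.0570.
All moduli strictly greater than 1? Yes.
Verdict: Stationary.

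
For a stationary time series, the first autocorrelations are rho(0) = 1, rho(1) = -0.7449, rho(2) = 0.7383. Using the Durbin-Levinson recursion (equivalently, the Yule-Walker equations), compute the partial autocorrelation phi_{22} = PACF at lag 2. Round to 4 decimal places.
\phi_{22} = 0.4121

The PACF at lag k is phi_{kk}, the last component of the solution
to the Yule-Walker system G_k phi = r_k where
  (G_k)_{ij} = rho(|i - j|), (r_k)_i = rho(i), i,j = 1..k.
Equivalently, Durbin-Levinson gives phi_{kk} iteratively:
  phi_{11} = rho(1)
  phi_{kk} = [rho(k) - sum_{j=1..k-1} phi_{k-1,j} rho(k-j)]
            / [1 - sum_{j=1..k-1} phi_{k-1,j} rho(j)],
  phi_{k,j} = phi_{k-1,j} - phi_{kk} phi_{k-1,k-j},  j = 1..k-1.
Step k = 1:
  phi_11 = rho(1) = -0.7449.
Step k = 2:
  phi_22 = [rho(2) - phi_11 rho(1)] / [1 - phi_11 rho(1)] = [0.7383 - (-0.7449)(-0.7449)] / [1 - (-0.7449)(-0.7449)]
         = 0.18342399 / 0.44512399 = 0.4121.
Therefore phi_{22} = 0.4121.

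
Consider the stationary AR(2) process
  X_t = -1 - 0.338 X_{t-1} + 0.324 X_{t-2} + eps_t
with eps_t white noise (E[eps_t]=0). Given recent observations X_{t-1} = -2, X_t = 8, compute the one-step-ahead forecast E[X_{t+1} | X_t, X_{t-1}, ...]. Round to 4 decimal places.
E[X_{t+1} \mid \mathcal F_t] = -4.3520

For an AR(p) model X_t = c + sum_i phi_i X_{t-i} + eps_t, the
one-step-ahead conditional mean is
  E[X_{t+1} | X_t, ...] = c + sum_i phi_i X_{t+1-i}.
Substitute known values:
  E[X_{t+1} | ...] = -1 + (-0.338) * (8) + (0.324) * (-2)
                   = -4.3520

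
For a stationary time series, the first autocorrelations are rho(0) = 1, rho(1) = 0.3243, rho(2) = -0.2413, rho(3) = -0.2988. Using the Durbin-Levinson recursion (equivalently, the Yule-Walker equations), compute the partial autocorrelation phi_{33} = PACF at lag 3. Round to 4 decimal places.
\phi_{33} = -0.0850

The PACF at lag k is phi_{kk}, the last component of the solution
to the Yule-Walker system G_k phi = r_k where
  (G_k)_{ij} = rho(|i - j|), (r_k)_i = rho(i), i,j = 1..k.
Equivalently, Durbin-Levinson gives phi_{kk} iteratively:
  phi_{11} = rho(1)
  phi_{kk} = [rho(k) - sum_{j=1..k-1} phi_{k-1,j} rho(k-j)]
            / [1 - sum_{j=1..k-1} phi_{k-1,j} rho(j)],
  phi_{k,j} = phi_{k-1,j} - phi_{kk} phi_{k-1,k-j},  j = 1..k-1.
Step k = 1:
  phi_11 = rho(1) = 0.3243.
Step k = 2:
  phi_22 = [rho(2) - phi_11 rho(1)] / [1 - phi_11 rho(1)] = [-0.2413 - (0.3243)(0.3243)] / [1 - (0.3243)(0.3243)]
         = -0.34647049 / 0.89482951 = -0.387192.
  Update: phi_21 = phi_11 - phi_22 phi_11 = 0.3243 - (-0.387192)(0.3243) = 0.449866.
Step k = 3:
  phi_33 = [rho(3) - phi_21 rho(2) - phi_22 rho(1)] / [1 - phi_21 rho(1) - phi_22 rho(2)]
    numerator   = -0.2988 - (0.449866)(-0.2413) - (-0.387192)(0.3243) = -0.06468103
    denominator = 1 - (0.449866)(0.3243) - (-0.387192)(-0.2413) = 0.76067904
  phi_33 = -0.06468103 / 0.76067904 = -0.085.
Therefore phi_{33} = -0.0850.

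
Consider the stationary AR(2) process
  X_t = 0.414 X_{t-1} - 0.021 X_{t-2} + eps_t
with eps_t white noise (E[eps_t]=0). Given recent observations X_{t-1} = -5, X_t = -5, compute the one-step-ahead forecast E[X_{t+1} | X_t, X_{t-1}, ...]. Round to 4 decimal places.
E[X_{t+1} \mid \mathcal F_t] = -1.9650

For an AR(p) model X_t = c + sum_i phi_i X_{t-i} + eps_t, the
one-step-ahead conditional mean is
  E[X_{t+1} | X_t, ...] = c + sum_i phi_i X_{t+1-i}.
Substitute known values:
  E[X_{t+1} | ...] = (0.414) * (-5) + (-0.021) * (-5)
                   = -1.9650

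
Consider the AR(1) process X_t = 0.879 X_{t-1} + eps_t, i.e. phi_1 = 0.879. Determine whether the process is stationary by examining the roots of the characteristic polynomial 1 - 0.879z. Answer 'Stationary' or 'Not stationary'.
\text{Stationary}

The AR(p) characteristic polynomial is P(z) = 1 - 0.879z.
Stationarity requires all roots to lie outside the unit circle, i.e. |z| > 1 for every root.
This is linear in z: 1 + (-0.879) z = 0  =>  z = -1/(-0.879) = 1.137656,  |z| = 1.137656.
Moduli of all roots: 1.1377.
All moduli strictly greater than 1? Yes.
Verdict: Stationary.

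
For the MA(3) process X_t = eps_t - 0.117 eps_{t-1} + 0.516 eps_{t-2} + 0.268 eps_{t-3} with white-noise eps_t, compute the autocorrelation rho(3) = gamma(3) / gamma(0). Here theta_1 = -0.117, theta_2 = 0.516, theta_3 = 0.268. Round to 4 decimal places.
\rho(3) = 0.1983

For an MA(q) process with theta_0 = 1, the autocovariance is
  gamma(k) = sigma^2 * sum_{i=0..q-k} theta_i * theta_{i+k},
and rho(k) = gamma(k) / gamma(0). Sigma^2 cancels.
  numerator   = (1)*(0.268) = 0.268.
  denominator = (1)^2 + (-0.117)^2 + (0.516)^2 + (0.268)^2 = 1.351769.
  rho(3) = 0.268 / 1.351769 = 0.1983.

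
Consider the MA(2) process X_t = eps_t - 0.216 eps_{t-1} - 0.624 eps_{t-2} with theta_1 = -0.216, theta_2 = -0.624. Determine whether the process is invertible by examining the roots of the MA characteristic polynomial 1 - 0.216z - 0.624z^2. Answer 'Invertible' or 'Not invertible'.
\text{Invertible}

The MA(q) characteristic polynomial is P(z) = 1 - 0.216z - 0.624z^2.
Invertibility requires all roots to lie outside the unit circle, i.e. |z| > 1 for every root.
Set 1 + (-0.216) z + (-0.624) z^2 = 0, i.e. a z^2 + b z + c = 0 with a = -0.624, b = -0.216, c = 1.
Discriminant D = b^2 - 4ac = (-0.216)^2 - 4*(-0.624)*1 = 0.046656 - (-2.496) = 2.542656.
D >= 0, so the roots are real: z = (-b +/- sqrt(D)) / (2a) = (0.216 +/- 1.594571) / (-1.248).
  z_1 = (0.216 + 1.594571) / (-1.248) = -1.4508,   |z_1| = 1.4508.
  z_2 = (0.216 - 1.594571) / (-1.248) = 1.1046,   |z_2| = 1.1046.
Moduli of all roots: 1.4508, 1.1046.
All moduli strictly greater than 1? Yes.
Verdict: Invertible.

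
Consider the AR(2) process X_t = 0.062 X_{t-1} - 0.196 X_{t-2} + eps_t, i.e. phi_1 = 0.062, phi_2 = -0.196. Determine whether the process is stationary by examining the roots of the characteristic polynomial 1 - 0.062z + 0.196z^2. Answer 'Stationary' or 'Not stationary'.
\text{Stationary}

The AR(p) characteristic polynomial is P(z) = 1 - 0.062z + 0.196z^2.
Stationarity requires all roots to lie outside the unit circle, i.e. |z| > 1 for every root.
Set 1 + (-0.062) z + (0.196) z^2 = 0, i.e. a z^2 + b z + c = 0 with a = 0.196, b = -0.062, c = 1.
Discriminant D = b^2 - 4ac = (-0.062)^2 - 4*(0.196)*1 = 0.003844 - (0.784) = -0.780156.
D < 0, so the roots are the complex-conjugate pair z = (-b +/- i sqrt(-D)) / (2a) = 0.1582 +/- 2.2532i.
For a conjugate pair |z|^2 = z * conj(z) = (product of roots) = c/a = 1/(0.196) = 5.102041, so |z| = sqrt(5.102041) = 2.2588 for both roots.
Moduli of all roots: 2.2588, 2.2588.
All moduli strictly greater than 1? Yes.
Verdict: Stationary.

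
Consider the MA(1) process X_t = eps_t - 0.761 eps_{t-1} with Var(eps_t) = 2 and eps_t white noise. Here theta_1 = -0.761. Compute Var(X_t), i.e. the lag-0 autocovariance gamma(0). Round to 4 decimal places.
\gamma(0) = 3.1582

For an MA(q) process X_t = eps_t + sum_i theta_i eps_{t-i} with
Var(eps_t) = sigma^2, the variance is
  gamma(0) = sigma^2 * (1 + sum_i theta_i^2).
  sum_i theta_i^2 = (-0.761)^2 = 0.579121.
  gamma(0) = 2 * (1 + 0.579121) = 2 * 1.579121 = 3.158242, which rounds to 3.1582.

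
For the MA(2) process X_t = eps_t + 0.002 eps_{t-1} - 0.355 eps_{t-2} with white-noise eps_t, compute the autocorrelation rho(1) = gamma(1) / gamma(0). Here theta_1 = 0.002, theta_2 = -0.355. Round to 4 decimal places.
\rho(1) = 0.0011

For an MA(q) process with theta_0 = 1, the autocovariance is
  gamma(k) = sigma^2 * sum_{i=0..q-k} theta_i * theta_{i+k},
and rho(k) = gamma(k) / gamma(0). Sigma^2 cancels.
  numerator   = (1)*(0.002) + (0.002)*(-0.355) = 0.00129.
  denominator = (1)^2 + (0.002)^2 + (-0.355)^2 = 1.126029.
  rho(1) = 0.00129 / 1.126029 = 0.0011.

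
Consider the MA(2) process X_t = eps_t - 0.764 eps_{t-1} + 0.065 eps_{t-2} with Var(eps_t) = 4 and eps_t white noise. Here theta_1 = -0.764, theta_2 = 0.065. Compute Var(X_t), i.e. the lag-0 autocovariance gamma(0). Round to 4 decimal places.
\gamma(0) = 6.3517

For an MA(q) process X_t = eps_t + sum_i theta_i eps_{t-i} with
Var(eps_t) = sigma^2, the variance is
  gamma(0) = sigma^2 * (1 + sum_i theta_i^2).
  sum_i theta_i^2 = (-0.764)^2 + (0.065)^2 = 0.583696 + 0.004225 = 0.587921.
  gamma(0) = 4 * (1 + 0.587921) = 4 * 1.587921 = 6.351684, which rounds to 6.3517.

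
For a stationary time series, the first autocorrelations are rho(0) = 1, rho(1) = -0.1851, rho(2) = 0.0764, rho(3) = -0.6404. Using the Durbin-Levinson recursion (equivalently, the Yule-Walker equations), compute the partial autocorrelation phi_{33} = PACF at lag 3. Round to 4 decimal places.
\phi_{33} = -0.6420

The PACF at lag k is phi_{kk}, the last component of the solution
to the Yule-Walker system G_k phi = r_k where
  (G_k)_{ij} = rho(|i - j|), (r_k)_i = rho(i), i,j = 1..k.
Equivalently, Durbin-Levinson gives phi_{kk} iteratively:
  phi_{11} = rho(1)
  phi_{kk} = [rho(k) - sum_{j=1..k-1} phi_{k-1,j} rho(k-j)]
            / [1 - sum_{j=1..k-1} phi_{k-1,j} rho(j)],
  phi_{k,j} = phi_{k-1,j} - phi_{kk} phi_{k-1,k-j},  j = 1..k-1.
Step k = 1:
  phi_11 = rho(1) = -0.1851.
Step k = 2:
  phi_22 = [rho(2) - phi_11 rho(1)] / [1 - phi_11 rho(1)] = [0.0764 - (-0.1851)(-0.1851)] / [1 - (-0.1851)(-0.1851)]
         = 0.04213799 / 0.96573799 = 0.043633.
  Update: phi_21 = phi_11 - phi_22 phi_11 = -0.1851 - (0.043633)(-0.1851) = -0.177024.
Step k = 3:
  phi_33 = [rho(3) - phi_21 rho(2) - phi_22 rho(1)] / [1 - phi_21 rho(1) - phi_22 rho(2)]
    numerator   = -0.6404 - (-0.177024)(0.0764) - (0.043633)(-0.1851) = -0.61879894
    denominator = 1 - (-0.177024)(-0.1851) - (0.043633)(0.0764) = 0.96389939
  phi_33 = -0.61879894 / 0.96389939 = -0.642.
Therefore phi_{33} = -0.6420.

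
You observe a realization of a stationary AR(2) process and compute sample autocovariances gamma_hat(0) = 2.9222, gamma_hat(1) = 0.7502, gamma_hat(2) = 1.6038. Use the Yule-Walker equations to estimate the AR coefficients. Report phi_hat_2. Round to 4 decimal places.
\hat\phi_{2} = 0.5170

The Yule-Walker equations for an AR(p) process read, in matrix form,
  Gamma_p phi = r_p,   with   (Gamma_p)_{ij} = gamma(|i - j|),
                       (r_p)_i = gamma(i),   i,j = 1..p.
Substitute the sample gammas (Toeplitz matrix and right-hand side of size 2):
  Gamma_p = [[2.9222, 0.7502], [0.7502, 2.9222]]
  r_p     = [0.7502, 1.6038]
Written out:
  2.9222 phi_1 + 0.7502 phi_2 = 0.7502
  0.7502 phi_1 + 2.9222 phi_2 = 1.6038
Solve by Cramer's rule:
  det = gamma(0)^2 - gamma(1)^2 = (2.9222)^2 - (0.7502)^2 = 8.53925284 - 0.56280004 = 7.9764528
  phi_hat_1 = [gamma(1) gamma(0) - gamma(1) gamma(2)] / det = [(0.7502)(2.9222) - (0.7502)(1.6038)] / 7.9764528 = 0.98906368 / 7.9764528 = 0.124
  phi_hat_2 = [gamma(0) gamma(2) - gamma(1)^2] / det = [(2.9222)(1.6038) - (0.7502)^2] / 7.9764528 = 4.12382432 / 7.9764528 = 0.517
So phi_hat = [0.1240, 0.5170].
Therefore phi_hat_2 = 0.5170.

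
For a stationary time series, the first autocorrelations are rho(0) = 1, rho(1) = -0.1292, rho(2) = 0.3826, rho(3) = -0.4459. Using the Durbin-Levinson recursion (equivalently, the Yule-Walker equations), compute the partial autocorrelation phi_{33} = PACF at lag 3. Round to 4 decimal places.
\phi_{33} = -0.4330

The PACF at lag k is phi_{kk}, the last component of the solution
to the Yule-Walker system G_k phi = r_k where
  (G_k)_{ij} = rho(|i - j|), (r_k)_i = rho(i), i,j = 1..k.
Equivalently, Durbin-Levinson gives phi_{kk} iteratively:
  phi_{11} = rho(1)
  phi_{kk} = [rho(k) - sum_{j=1..k-1} phi_{k-1,j} rho(k-j)]
            / [1 - sum_{j=1..k-1} phi_{k-1,j} rho(j)],
  phi_{k,j} = phi_{k-1,j} - phi_{kk} phi_{k-1,k-j},  j = 1..k-1.
Step k = 1:
  phi_11 = rho(1) = -0.1292.
Step k = 2:
  phi_22 = [rho(2) - phi_11 rho(1)] / [1 - phi_11 rho(1)] = [0.3826 - (-0.1292)(-0.1292)] / [1 - (-0.1292)(-0.1292)]
         = 0.36590736 / 0.98330736 = 0.372119.
  Update: phi_21 = phi_11 - phi_22 phi_11 = -0.1292 - (0.372119)(-0.1292) = -0.081122.
Step k = 3:
  phi_33 = [rho(3) - phi_21 rho(2) - phi_22 rho(1)] / [1 - phi_21 rho(1) - phi_22 rho(2)]
    numerator   = -0.4459 - (-0.081122)(0.3826) - (0.372119)(-0.1292) = -0.36678486
    denominator = 1 - (-0.081122)(-0.1292) - (0.372119)(0.3826) = 0.84714628
  phi_33 = -0.36678486 / 0.84714628 = -0.433.
Therefore phi_{33} = -0.4330.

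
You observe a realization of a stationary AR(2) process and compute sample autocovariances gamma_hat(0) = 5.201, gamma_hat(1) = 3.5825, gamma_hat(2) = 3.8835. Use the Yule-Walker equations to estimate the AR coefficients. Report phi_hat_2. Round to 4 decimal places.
\hat\phi_{2} = 0.5180

The Yule-Walker equations for an AR(p) process read, in matrix form,
  Gamma_p phi = r_p,   with   (Gamma_p)_{ij} = gamma(|i - j|),
                       (r_p)_i = gamma(i),   i,j = 1..p.
Substitute the sample gammas (Toeplitz matrix and right-hand side of size 2):
  Gamma_p = [[5.201, 3.5825], [3.5825, 5.201]]
  r_p     = [3.5825, 3.8835]
Written out:
  5.201 phi_1 + 3.5825 phi_2 = 3.5825
  3.5825 phi_1 + 5.201 phi_2 = 3.8835
Solve by Cramer's rule:
  det = gamma(0)^2 - gamma(1)^2 = (5.201)^2 - (3.5825)^2 = 27.050401 - 12.83430625 = 14.21609475
  phi_hat_1 = [gamma(1) gamma(0) - gamma(1) gamma(2)] / det = [(3.5825)(5.201) - (3.5825)(3.8835)] / 14.21609475 = 4.71994375 / 14.21609475 = 0.332
  phi_hat_2 = [gamma(0) gamma(2) - gamma(1)^2] / det = [(5.201)(3.8835) - (3.5825)^2] / 14.21609475 = 7.36377725 / 14.21609475 = 0.518
So phi_hat = [0.3320, 0.5180].
Therefore phi_hat_2 = 0.5180.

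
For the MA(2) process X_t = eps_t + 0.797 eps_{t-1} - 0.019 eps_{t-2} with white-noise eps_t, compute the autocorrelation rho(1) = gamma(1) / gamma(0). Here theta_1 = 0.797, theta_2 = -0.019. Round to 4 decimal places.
\rho(1) = 0.4780

For an MA(q) process with theta_0 = 1, the autocovariance is
  gamma(k) = sigma^2 * sum_{i=0..q-k} theta_i * theta_{i+k},
and rho(k) = gamma(k) / gamma(0). Sigma^2 cancels.
  numerator   = (1)*(0.797) + (0.797)*(-0.019) = 0.781857.
  denominator = (1)^2 + (0.797)^2 + (-0.019)^2 = 1.63557.
  rho(1) = 0.781857 / 1.63557 = 0.4780.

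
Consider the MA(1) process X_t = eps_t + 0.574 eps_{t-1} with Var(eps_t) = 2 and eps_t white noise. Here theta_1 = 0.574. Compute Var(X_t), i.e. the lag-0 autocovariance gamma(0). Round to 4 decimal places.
\gamma(0) = 2.6590

For an MA(q) process X_t = eps_t + sum_i theta_i eps_{t-i} with
Var(eps_t) = sigma^2, the variance is
  gamma(0) = sigma^2 * (1 + sum_i theta_i^2).
  sum_i theta_i^2 = (0.574)^2 = 0.329476.
  gamma(0) = 2 * (1 + 0.329476) = 2 * 1.329476 = 2.658952, which rounds to 2.6590.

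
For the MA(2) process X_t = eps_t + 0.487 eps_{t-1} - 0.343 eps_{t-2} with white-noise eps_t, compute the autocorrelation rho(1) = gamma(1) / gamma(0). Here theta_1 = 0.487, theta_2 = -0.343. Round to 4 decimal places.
\rho(1) = 0.2362

For an MA(q) process with theta_0 = 1, the autocovariance is
  gamma(k) = sigma^2 * sum_{i=0..q-k} theta_i * theta_{i+k},
and rho(k) = gamma(k) / gamma(0). Sigma^2 cancels.
  numerator   = (1)*(0.487) + (0.487)*(-0.343) = 0.319959.
  denominator = (1)^2 + (0.487)^2 + (-0.343)^2 = 1.354818.
  rho(1) = 0.319959 / 1.354818 = 0.2362.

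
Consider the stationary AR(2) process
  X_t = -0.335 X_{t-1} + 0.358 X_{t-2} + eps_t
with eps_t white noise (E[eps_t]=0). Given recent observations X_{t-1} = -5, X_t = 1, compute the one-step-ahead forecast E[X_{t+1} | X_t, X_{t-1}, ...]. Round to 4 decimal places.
E[X_{t+1} \mid \mathcal F_t] = -2.1250

For an AR(p) model X_t = c + sum_i phi_i X_{t-i} + eps_t, the
one-step-ahead conditional mean is
  E[X_{t+1} | X_t, ...] = c + sum_i phi_i X_{t+1-i}.
Substitute known values:
  E[X_{t+1} | ...] = (-0.335) * (1) + (0.358) * (-5)
                   = -2.1250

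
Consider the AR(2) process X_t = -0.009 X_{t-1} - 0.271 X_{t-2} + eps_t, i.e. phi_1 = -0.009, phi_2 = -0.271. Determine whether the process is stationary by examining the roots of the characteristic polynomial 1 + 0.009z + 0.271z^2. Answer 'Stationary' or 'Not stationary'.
\text{Stationary}

The AR(p) characteristic polynomial is P(z) = 1 + 0.009z + 0.271z^2.
Stationarity requires all roots to lie outside the unit circle, i.e. |z| > 1 for every root.
Set 1 + (0.009) z + (0.271) z^2 = 0, i.e. a z^2 + b z + c = 0 with a = 0.271, b = 0.009, c = 1.
Discriminant D = b^2 - 4ac = (0.009)^2 - 4*(0.271)*1 = 0.000081 - (1.084) = -1.083919.
D < 0, so the roots are the complex-conjugate pair z = (-b +/- i sqrt(-D)) / (2a) = -0.0166 +/- 1.9209i.
For a conjugate pair |z|^2 = z * conj(z) = (product of roots) = c/a = 1/(0.271) = 3.690037, so |z| = sqrt(3.690037) = 1.9209 for both roots.
Moduli of all roots: 1.9209, 1.9209.
All moduli strictly greater than 1? Yes.
Verdict: Stationary.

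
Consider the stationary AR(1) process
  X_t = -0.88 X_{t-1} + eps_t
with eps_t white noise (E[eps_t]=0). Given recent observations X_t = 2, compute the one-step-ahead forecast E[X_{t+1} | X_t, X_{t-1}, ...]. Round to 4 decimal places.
E[X_{t+1} \mid \mathcal F_t] = -1.7600

For an AR(p) model X_t = c + sum_i phi_i X_{t-i} + eps_t, the
one-step-ahead conditional mean is
  E[X_{t+1} | X_t, ...] = c + sum_i phi_i X_{t+1-i}.
Substitute known values:
  E[X_{t+1} | ...] = (-0.88) * (2)
                   = -1.7600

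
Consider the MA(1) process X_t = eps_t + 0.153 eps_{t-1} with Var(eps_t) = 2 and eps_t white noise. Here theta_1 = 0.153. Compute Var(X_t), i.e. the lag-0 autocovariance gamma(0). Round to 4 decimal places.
\gamma(0) = 2.0468

For an MA(q) process X_t = eps_t + sum_i theta_i eps_{t-i} with
Var(eps_t) = sigma^2, the variance is
  gamma(0) = sigma^2 * (1 + sum_i theta_i^2).
  sum_i theta_i^2 = (0.153)^2 = 0.023409.
  gamma(0) = 2 * (1 + 0.023409) = 2 * 1.023409 = 2.046818, which rounds to 2.0468.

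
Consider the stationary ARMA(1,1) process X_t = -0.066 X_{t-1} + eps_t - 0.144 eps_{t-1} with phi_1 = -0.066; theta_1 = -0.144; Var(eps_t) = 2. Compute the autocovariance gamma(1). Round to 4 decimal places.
\gamma(1) = -0.4258

Multiply the model equation by X_{t-k} and take expectations. With theta_0 = psi_0 = 1 and psi_j the MA(infinity) weights, this gives
  gamma(k) - sum_i phi_i gamma(k-i) = c_k,
  c_k = sigma^2 * sum_{j=k..q} theta_j psi_{j-k}   (c_k = 0 for k > q),
using gamma(-m) = gamma(m).
psi-weights needed (psi_j = theta_j + sum_i phi_i psi_{j-i}):
  psi_1 = theta_1 + phi_1 = -0.144 + (-0.066) = -0.21
Right-hand sides:
  c_0 = sigma^2 (1 + theta_1 psi_1) = 2 * (1 + (-0.144)(-0.21)) = 2 * 1.03024 = 2.06048
  c_1 = sigma^2 theta_1 = 2 * (-0.144) = -0.288
  c_2 = 0
Equations for k = 0 and k = 1 (AR order 1):
  gamma(0) = phi_1 gamma(1) + c_0
  gamma(1) = phi_1 gamma(0) + c_1
Substituting the second into the first: gamma(0) (1 - phi_1^2) = c_0 + phi_1 c_1, so
  gamma(0) = (c_0 + phi_1 c_1) / (1 - phi_1^2) = (2.06048 + (-0.066)(-0.288)) / (1 - (-0.066)^2) = 2.079488 / 0.995644 = 2.088586.
  gamma(1) = phi_1 gamma(0) + c_1 = (-0.066)(2.088586) + (-0.288) = -0.425847.
Therefore gamma(1) = -0.4258 (to 4 decimal places).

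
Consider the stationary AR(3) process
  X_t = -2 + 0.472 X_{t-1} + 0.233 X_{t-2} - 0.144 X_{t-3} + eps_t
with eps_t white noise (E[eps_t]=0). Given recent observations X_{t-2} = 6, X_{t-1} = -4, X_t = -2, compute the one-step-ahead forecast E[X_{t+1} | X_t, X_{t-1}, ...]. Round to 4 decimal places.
E[X_{t+1} \mid \mathcal F_t] = -4.7400

For an AR(p) model X_t = c + sum_i phi_i X_{t-i} + eps_t, the
one-step-ahead conditional mean is
  E[X_{t+1} | X_t, ...] = c + sum_i phi_i X_{t+1-i}.
Substitute known values:
  E[X_{t+1} | ...] = -2 + (0.472) * (-2) + (0.233) * (-4) + (-0.144) * (6)
                   = -4.7400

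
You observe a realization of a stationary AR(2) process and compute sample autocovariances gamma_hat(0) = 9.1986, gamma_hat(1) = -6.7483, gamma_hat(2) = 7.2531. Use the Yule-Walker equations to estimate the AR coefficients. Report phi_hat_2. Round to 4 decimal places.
\hat\phi_{2} = 0.5420

The Yule-Walker equations for an AR(p) process read, in matrix form,
  Gamma_p phi = r_p,   with   (Gamma_p)_{ij} = gamma(|i - j|),
                       (r_p)_i = gamma(i),   i,j = 1..p.
Substitute the sample gammas (Toeplitz matrix and right-hand side of size 2):
  Gamma_p = [[9.1986, -6.7483], [-6.7483, 9.1986]]
  r_p     = [-6.7483, 7.2531]
Written out:
  9.1986 phi_1 - 6.7483 phi_2 = -6.7483
  -6.7483 phi_1 + 9.1986 phi_2 = 7.2531
Solve by Cramer's rule:
  det = gamma(0)^2 - gamma(1)^2 = (9.1986)^2 - (-6.7483)^2 = 84.61424196 - 45.53955289 = 39.07468907
  phi_hat_1 = [gamma(1) gamma(0) - gamma(1) gamma(2)] / det = [(-6.7483)(9.1986) - (-6.7483)(7.2531)] / 39.07468907 = -13.12881765 / 39.07468907 = -0.336
  phi_hat_2 = [gamma(0) gamma(2) - gamma(1)^2] / det = [(9.1986)(7.2531) - (-6.7483)^2] / 39.07468907 = 21.17881277 / 39.07468907 = 0.542
So phi_hat = [-0.3360, 0.5420].
Therefore phi_hat_2 = 0.5420.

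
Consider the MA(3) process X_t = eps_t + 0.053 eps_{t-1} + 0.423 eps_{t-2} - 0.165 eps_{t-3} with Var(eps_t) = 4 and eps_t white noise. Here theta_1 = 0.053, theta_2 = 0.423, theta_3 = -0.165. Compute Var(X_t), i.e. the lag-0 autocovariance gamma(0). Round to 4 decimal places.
\gamma(0) = 4.8359

For an MA(q) process X_t = eps_t + sum_i theta_i eps_{t-i} with
Var(eps_t) = sigma^2, the variance is
  gamma(0) = sigma^2 * (1 + sum_i theta_i^2).
  sum_i theta_i^2 = (0.053)^2 + (0.423)^2 + (-0.165)^2 = 0.002809 + 0.178929 + 0.027225 = 0.208963.
  gamma(0) = 4 * (1 + 0.208963) = 4 * 1.208963 = 4.835852, which rounds to 4.8359.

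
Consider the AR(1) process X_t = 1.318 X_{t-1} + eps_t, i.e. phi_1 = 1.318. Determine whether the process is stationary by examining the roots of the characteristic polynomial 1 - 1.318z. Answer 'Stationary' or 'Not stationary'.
\text{Not stationary}

The AR(p) characteristic polynomial is P(z) = 1 - 1.318z.
Stationarity requires all roots to lie outside the unit circle, i.e. |z| > 1 for every root.
This is linear in z: 1 + (-1.318) z = 0  =>  z = -1/(-1.318) = 0.758725,  |z| = 0.758725.
Moduli of all roots: 0.7587.
All moduli strictly greater than 1? No.
Verdict: Not stationary.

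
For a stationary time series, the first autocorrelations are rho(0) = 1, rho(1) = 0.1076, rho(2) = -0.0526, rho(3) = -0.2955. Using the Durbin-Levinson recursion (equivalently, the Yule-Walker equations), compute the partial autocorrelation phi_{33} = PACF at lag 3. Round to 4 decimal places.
\phi_{33} = -0.2870

The PACF at lag k is phi_{kk}, the last component of the solution
to the Yule-Walker system G_k phi = r_k where
  (G_k)_{ij} = rho(|i - j|), (r_k)_i = rho(i), i,j = 1..k.
Equivalently, Durbin-Levinson gives phi_{kk} iteratively:
  phi_{11} = rho(1)
  phi_{kk} = [rho(k) - sum_{j=1..k-1} phi_{k-1,j} rho(k-j)]
            / [1 - sum_{j=1..k-1} phi_{k-1,j} rho(j)],
  phi_{k,j} = phi_{k-1,j} - phi_{kk} phi_{k-1,k-j},  j = 1..k-1.
Step k = 1:
  phi_11 = rho(1) = 0.1076.
Step k = 2:
  phi_22 = [rho(2) - phi_11 rho(1)] / [1 - phi_11 rho(1)] = [-0.0526 - (0.1076)(0.1076)] / [1 - (0.1076)(0.1076)]
         = -0.06417776 / 0.98842224 = -0.064929.
  Update: phi_21 = phi_11 - phi_22 phi_11 = 0.1076 - (-0.064929)(0.1076) = 0.114586.
Step k = 3:
  phi_33 = [rho(3) - phi_21 rho(2) - phi_22 rho(1)] / [1 - phi_21 rho(1) - phi_22 rho(2)]
    numerator   = -0.2955 - (0.114586)(-0.0526) - (-0.064929)(0.1076) = -0.28248634
    denominator = 1 - (0.114586)(0.1076) - (-0.064929)(-0.0526) = 0.98425521
  phi_33 = -0.28248634 / 0.98425521 = -0.287.
Therefore phi_{33} = -0.2870.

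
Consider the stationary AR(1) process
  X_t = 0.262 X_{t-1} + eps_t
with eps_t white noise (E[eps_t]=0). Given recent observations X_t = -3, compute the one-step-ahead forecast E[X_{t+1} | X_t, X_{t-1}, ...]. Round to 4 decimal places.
E[X_{t+1} \mid \mathcal F_t] = -0.7860

For an AR(p) model X_t = c + sum_i phi_i X_{t-i} + eps_t, the
one-step-ahead conditional mean is
  E[X_{t+1} | X_t, ...] = c + sum_i phi_i X_{t+1-i}.
Substitute known values:
  E[X_{t+1} | ...] = (0.262) * (-3)
                   = -0.7860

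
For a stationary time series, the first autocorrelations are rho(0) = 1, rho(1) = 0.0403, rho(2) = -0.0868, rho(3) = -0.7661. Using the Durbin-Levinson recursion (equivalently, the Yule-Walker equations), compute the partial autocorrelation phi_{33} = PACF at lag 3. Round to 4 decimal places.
\phi_{33} = -0.7660

The PACF at lag k is phi_{kk}, the last component of the solution
to the Yule-Walker system G_k phi = r_k where
  (G_k)_{ij} = rho(|i - j|), (r_k)_i = rho(i), i,j = 1..k.
Equivalently, Durbin-Levinson gives phi_{kk} iteratively:
  phi_{11} = rho(1)
  phi_{kk} = [rho(k) - sum_{j=1..k-1} phi_{k-1,j} rho(k-j)]
            / [1 - sum_{j=1..k-1} phi_{k-1,j} rho(j)],
  phi_{k,j} = phi_{k-1,j} - phi_{kk} phi_{k-1,k-j},  j = 1..k-1.
Step k = 1:
  phi_11 = rho(1) = 0.0403.
Step k = 2:
  phi_22 = [rho(2) - phi_11 rho(1)] / [1 - phi_11 rho(1)] = [-0.0868 - (0.0403)(0.0403)] / [1 - (0.0403)(0.0403)]
         = -0.08842409 / 0.99837591 = -0.088568.
  Update: phi_21 = phi_11 - phi_22 phi_11 = 0.0403 - (-0.088568)(0.0403) = 0.043869.
Step k = 3:
  phi_33 = [rho(3) - phi_21 rho(2) - phi_22 rho(1)] / [1 - phi_21 rho(1) - phi_22 rho(2)]
    numerator   = -0.7661 - (0.043869)(-0.0868) - (-0.088568)(0.0403) = -0.75872286
    denominator = 1 - (0.043869)(0.0403) - (-0.088568)(-0.0868) = 0.99054437
  phi_33 = -0.75872286 / 0.99054437 = -0.766.
Therefore phi_{33} = -0.7660.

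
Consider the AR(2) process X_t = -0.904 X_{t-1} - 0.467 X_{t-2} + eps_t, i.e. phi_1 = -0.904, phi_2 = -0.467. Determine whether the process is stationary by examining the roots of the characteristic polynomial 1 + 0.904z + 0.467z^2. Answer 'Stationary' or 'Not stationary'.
\text{Stationary}

The AR(p) characteristic polynomial is P(z) = 1 + 0.904z + 0.467z^2.
Stationarity requires all roots to lie outside the unit circle, i.e. |z| > 1 for every root.
Set 1 + (0.904) z + (0.467) z^2 = 0, i.e. a z^2 + b z + c = 0 with a = 0.467, b = 0.904, c = 1.
Discriminant D = b^2 - 4ac = (0.904)^2 - 4*(0.467)*1 = 0.817216 - (1.868) = -1.050784.
D < 0, so the roots are the complex-conjugate pair z = (-b +/- i sqrt(-D)) / (2a) = -0.9679 +/- 1.0975i.
For a conjugate pair |z|^2 = z * conj(z) = (product of roots) = c/a = 1/(0.467) = 2.141328, so |z| = sqrt(2.141328) = 1.4633 for both roots.
Moduli of all roots: 1.4633, 1.4633.
All moduli strictly greater than 1? Yes.
Verdict: Stationary.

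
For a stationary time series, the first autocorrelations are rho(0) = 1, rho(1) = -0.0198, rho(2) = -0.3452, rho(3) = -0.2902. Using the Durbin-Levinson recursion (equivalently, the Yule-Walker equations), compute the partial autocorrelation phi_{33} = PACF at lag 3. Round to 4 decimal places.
\phi_{33} = -0.3480

The PACF at lag k is phi_{kk}, the last component of the solution
to the Yule-Walker system G_k phi = r_k where
  (G_k)_{ij} = rho(|i - j|), (r_k)_i = rho(i), i,j = 1..k.
Equivalently, Durbin-Levinson gives phi_{kk} iteratively:
  phi_{11} = rho(1)
  phi_{kk} = [rho(k) - sum_{j=1..k-1} phi_{k-1,j} rho(k-j)]
            / [1 - sum_{j=1..k-1} phi_{k-1,j} rho(j)],
  phi_{k,j} = phi_{k-1,j} - phi_{kk} phi_{k-1,k-j},  j = 1..k-1.
Step k = 1:
  phi_11 = rho(1) = -0.0198.
Step k = 2:
  phi_22 = [rho(2) - phi_11 rho(1)] / [1 - phi_11 rho(1)] = [-0.3452 - (-0.0198)(-0.0198)] / [1 - (-0.0198)(-0.0198)]
         = -0.34559204 / 0.99960796 = -0.345728.
  Update: phi_21 = phi_11 - phi_22 phi_11 = -0.0198 - (-0.345728)(-0.0198) = -0.026645.
Step k = 3:
  phi_33 = [rho(3) - phi_21 rho(2) - phi_22 rho(1)] / [1 - phi_21 rho(1) - phi_22 rho(2)]
    numerator   = -0.2902 - (-0.026645)(-0.3452) - (-0.345728)(-0.0198) = -0.3062434
    denominator = 1 - (-0.026645)(-0.0198) - (-0.345728)(-0.3452) = 0.88012726
  phi_33 = -0.3062434 / 0.88012726 = -0.348.
Therefore phi_{33} = -0.3480.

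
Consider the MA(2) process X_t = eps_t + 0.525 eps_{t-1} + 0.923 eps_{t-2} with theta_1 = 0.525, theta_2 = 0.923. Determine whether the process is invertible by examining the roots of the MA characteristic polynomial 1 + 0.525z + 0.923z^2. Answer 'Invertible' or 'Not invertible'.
\text{Invertible}

The MA(q) characteristic polynomial is P(z) = 1 + 0.525z + 0.923z^2.
Invertibility requires all roots to lie outside the unit circle, i.e. |z| > 1 for every root.
Set 1 + (0.525) z + (0.923) z^2 = 0, i.e. a z^2 + b z + c = 0 with a = 0.923, b = 0.525, c = 1.
Discriminant D = b^2 - 4ac = (0.525)^2 - 4*(0.923)*1 = 0.275625 - (3.692) = -3.416375.
D < 0, so the roots are the complex-conjugate pair z = (-b +/- i sqrt(-D)) / (2a) = -0.2844 +/- 1.0013i.
For a conjugate pair |z|^2 = z * conj(z) = (product of roots) = c/a = 1/(0.923) = 1.083424, so |z| = sqrt(1.083424) = 1.0409 for both roots.
Moduli of all roots: 1.0409, 1.0409.
All moduli strictly greater than 1? Yes.
Verdict: Invertible.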